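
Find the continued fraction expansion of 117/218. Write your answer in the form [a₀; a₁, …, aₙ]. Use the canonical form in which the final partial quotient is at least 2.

[0; 1, 1, 6, 3, 5]

Run the Euclidean algorithm, recording each quotient:
117 ÷ 218 → quotient 0, remainder 117
218 ÷ 117 → quotient 1, remainder 101
117 ÷ 101 → quotient 1, remainder 16
101 ÷ 16 → quotient 6, remainder 5
16 ÷ 5 → quotient 3, remainder 1
5 ÷ 1 → quotient 5, remainder 0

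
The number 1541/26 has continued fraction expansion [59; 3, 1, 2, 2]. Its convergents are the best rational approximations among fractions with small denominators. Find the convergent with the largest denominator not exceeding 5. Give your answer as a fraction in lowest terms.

a_0 = 59: 59/1  (≤ bound)
a_1 = 3: 178/3  (≤ bound)
a_2 = 1: 237/4  (≤ bound)
a_3 = 2: 652/11  (> 5, stop)

237/4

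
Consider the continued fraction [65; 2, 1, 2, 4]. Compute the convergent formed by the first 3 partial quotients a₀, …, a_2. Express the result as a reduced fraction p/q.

a_0 = 65: 65/1
a_1 = 2: 131/2
a_2 = 1: 196/3

196/3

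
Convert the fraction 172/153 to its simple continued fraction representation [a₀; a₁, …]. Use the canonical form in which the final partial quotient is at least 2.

[1; 8, 19]

Run the Euclidean algorithm, recording each quotient:
172 = 1·153 + 19, so a_0 = 1
153 = 8·19 + 1, so a_1 = 8
19 = 19·1 + 0, so a_2 = 19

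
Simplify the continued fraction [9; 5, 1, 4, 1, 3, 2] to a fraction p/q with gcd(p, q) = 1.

2779/303

Start with 2.
3 + 1/(2/1) = 3 + 1/2 = 7/2
1 + 1/(7/2) = 1 + 2/7 = 9/7
4 + 1/(9/7) = 4 + 7/9 = 43/9
1 + 1/(43/9) = 1 + 9/43 = 52/43
5 + 1/(52/43) = 5 + 43/52 = 303/52
9 + 1/(303/52) = 9 + 52/303 = 2779/303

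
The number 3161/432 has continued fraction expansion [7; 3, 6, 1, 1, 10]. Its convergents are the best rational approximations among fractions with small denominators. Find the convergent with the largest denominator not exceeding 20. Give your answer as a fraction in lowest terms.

139/19

a_0 = 7: 7/1  (≤ bound)
a_1 = 3: 22/3  (≤ bound)
a_2 = 6: 139/19  (≤ bound)
a_3 = 1: 161/22  (> 20, stop)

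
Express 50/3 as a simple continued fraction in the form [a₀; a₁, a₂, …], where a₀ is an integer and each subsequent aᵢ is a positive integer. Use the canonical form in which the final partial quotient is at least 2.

[16; 1, 2]

Apply division with remainder until the remainder is 0:
⌊50/3⌋ = 16, remainder 2
⌊3/2⌋ = 1, remainder 1
⌊2/1⌋ = 2, remainder 0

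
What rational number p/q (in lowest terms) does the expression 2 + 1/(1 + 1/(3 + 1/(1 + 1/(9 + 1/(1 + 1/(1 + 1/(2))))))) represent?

Start with 2.
1 + 1/(2/1) = 1 + 1/2 = 3/2
1 + 1/(3/2) = 1 + 2/3 = 5/3
9 + 1/(5/3) = 9 + 3/5 = 48/5
1 + 1/(48/5) = 1 + 5/48 = 53/48
3 + 1/(53/48) = 3 + 48/53 = 207/53
1 + 1/(207/53) = 1 + 53/207 = 260/207
2 + 1/(260/207) = 2 + 207/260 = 727/260

727/260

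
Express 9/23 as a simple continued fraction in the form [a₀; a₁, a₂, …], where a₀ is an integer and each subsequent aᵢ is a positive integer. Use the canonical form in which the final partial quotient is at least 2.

[0; 2, 1, 1, 4]

Apply division with remainder until the remainder is 0:
9 ÷ 23 → quotient 0, remainder 9
23 ÷ 9 → quotient 2, remainder 5
9 ÷ 5 → quotient 1, remainder 4
5 ÷ 4 → quotient 1, remainder 1
4 ÷ 1 → quotient 4, remainder 0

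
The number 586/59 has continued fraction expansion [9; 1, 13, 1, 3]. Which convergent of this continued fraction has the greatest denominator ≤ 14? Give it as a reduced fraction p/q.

List convergents until the denominator exceeds the bound:
a_0 = 9: 9/1  (≤ bound)
a_1 = 1: 10/1  (≤ bound)
a_2 = 13: 139/14  (≤ bound)
a_3 = 1: 149/15  (> 14, stop)

139/14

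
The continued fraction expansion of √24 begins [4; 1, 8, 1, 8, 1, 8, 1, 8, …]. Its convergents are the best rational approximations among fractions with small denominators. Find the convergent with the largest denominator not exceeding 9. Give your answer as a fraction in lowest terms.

44/9

a_0 = 4: 4/1  (≤ bound)
a_1 = 1: 5/1  (≤ bound)
a_2 = 8: 44/9  (≤ bound)
a_3 = 1: 49/10  (> 9, stop)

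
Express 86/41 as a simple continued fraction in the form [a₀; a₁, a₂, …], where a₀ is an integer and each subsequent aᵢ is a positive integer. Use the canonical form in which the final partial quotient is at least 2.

Run the Euclidean algorithm, recording each quotient:
⌊86/41⌋ = 2, remainder 4
⌊41/4⌋ = 10, remainder 1
⌊4/1⌋ = 4, remainder 0

[2; 10, 4]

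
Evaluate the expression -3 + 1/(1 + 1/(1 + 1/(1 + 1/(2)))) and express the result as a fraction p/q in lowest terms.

a_0 = -3: -3/1
a_1 = 1: -2/1
a_2 = 1: -5/2
a_3 = 1: -7/3
a_4 = 2: -19/8

-19/8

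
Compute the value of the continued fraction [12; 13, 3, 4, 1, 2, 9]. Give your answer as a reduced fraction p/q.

Starting at the tail and folding back:
Start with 9.
2 + 1/(9/1) = 2 + 1/9 = 19/9
1 + 1/(19/9) = 1 + 9/19 = 28/19
4 + 1/(28/19) = 4 + 19/28 = 131/28
3 + 1/(131/28) = 3 + 28/131 = 421/131
13 + 1/(421/131) = 13 + 131/421 = 5604/421
12 + 1/(5604/421) = 12 + 421/5604 = 67669/5604

67669/5604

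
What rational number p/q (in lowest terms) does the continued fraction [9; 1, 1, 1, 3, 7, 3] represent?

2419/251

Start with 3.
7 + 1/(3/1) = 7 + 1/3 = 22/3
3 + 1/(22/3) = 3 + 3/22 = 69/22
1 + 1/(69/22) = 1 + 22/69 = 91/69
1 + 1/(91/69) = 1 + 69/91 = 160/91
1 + 1/(160/91) = 1 + 91/160 = 251/160
9 + 1/(251/160) = 9 + 160/251 = 2419/251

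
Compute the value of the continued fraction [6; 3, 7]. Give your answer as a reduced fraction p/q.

139/22

a_0 = 6: 6/1
a_1 = 3: 19/3
a_2 = 7: 139/22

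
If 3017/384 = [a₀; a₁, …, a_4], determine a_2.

5

Repeatedly divide and take the remainder:
3017 ÷ 384 → quotient 7, remainder 329
384 ÷ 329 → quotient 1, remainder 55
329 ÷ 55 → quotient 5, remainder 54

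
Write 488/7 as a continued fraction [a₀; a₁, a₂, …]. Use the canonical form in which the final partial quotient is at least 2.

488 = 69·7 + 5, so a_0 = 69
7 = 1·5 + 2, so a_1 = 1
5 = 2·2 + 1, so a_2 = 2
2 = 2·1 + 0, so a_3 = 2

[69; 1, 2, 2]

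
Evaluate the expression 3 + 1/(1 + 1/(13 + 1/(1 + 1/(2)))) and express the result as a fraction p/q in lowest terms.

Start with 2.
1 + 1/(2/1) = 1 + 1/2 = 3/2
13 + 1/(3/2) = 13 + 2/3 = 41/3
1 + 1/(41/3) = 1 + 3/41 = 44/41
3 + 1/(44/41) = 3 + 41/44 = 173/44

173/44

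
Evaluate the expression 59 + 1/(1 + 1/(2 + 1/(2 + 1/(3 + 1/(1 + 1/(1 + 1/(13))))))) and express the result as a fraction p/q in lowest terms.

Collapse the nested fraction from the inside out:
Start with 13.
1 + 1/(13/1) = 1 + 1/13 = 14/13
1 + 1/(14/13) = 1 + 13/14 = 27/14
3 + 1/(27/14) = 3 + 14/27 = 95/27
2 + 1/(95/27) = 2 + 27/95 = 217/95
2 + 1/(217/95) = 2 + 95/217 = 529/217
1 + 1/(529/217) = 1 + 217/529 = 746/529
59 + 1/(746/529) = 59 + 529/746 = 44543/746

44543/746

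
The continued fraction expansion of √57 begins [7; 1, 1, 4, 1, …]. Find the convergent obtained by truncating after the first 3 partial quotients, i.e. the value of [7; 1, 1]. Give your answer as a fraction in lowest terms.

15/2

Start with 1.
1 + 1/(1/1) = 1 + 1/1 = 2/1
7 + 1/(2/1) = 7 + 1/2 = 15/2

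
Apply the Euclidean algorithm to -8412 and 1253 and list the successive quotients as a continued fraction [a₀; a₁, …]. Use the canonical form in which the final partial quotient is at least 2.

Run the Euclidean algorithm, recording each quotient:
-8412 ÷ 1253 → quotient -7, remainder 359
1253 ÷ 359 → quotient 3, remainder 176
359 ÷ 176 → quotient 2, remainder 7
176 ÷ 7 → quotient 25, remainder 1
7 ÷ 1 → quotient 7, remainder 0

[-7; 3, 2, 25, 7]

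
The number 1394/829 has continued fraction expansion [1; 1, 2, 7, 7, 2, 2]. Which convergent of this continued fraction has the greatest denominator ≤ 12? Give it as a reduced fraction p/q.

5/3

a_0 = 1: 1/1  (≤ bound)
a_1 = 1: 2/1  (≤ bound)
a_2 = 2: 5/3  (≤ bound)
a_3 = 7: 37/22  (> 12, stop)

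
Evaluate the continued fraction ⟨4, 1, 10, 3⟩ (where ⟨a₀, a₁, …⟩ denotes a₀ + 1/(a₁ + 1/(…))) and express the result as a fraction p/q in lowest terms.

167/34

a_0 = 4: 4/1
a_1 = 1: 5/1
a_2 = 10: 54/11
a_3 = 3: 167/34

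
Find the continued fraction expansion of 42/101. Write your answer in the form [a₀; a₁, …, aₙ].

[0; 2, 2, 2, 8]

Run the Euclidean algorithm, recording each quotient:
⌊42/101⌋ = 0, remainder 42
⌊101/42⌋ = 2, remainder 17
⌊42/17⌋ = 2, remainder 8
⌊17/8⌋ = 2, remainder 1
⌊8/1⌋ = 8, remainder 0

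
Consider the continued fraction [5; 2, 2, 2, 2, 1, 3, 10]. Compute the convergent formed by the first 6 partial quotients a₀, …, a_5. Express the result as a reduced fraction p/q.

Start with 1.
2 + 1/(1/1) = 2 + 1/1 = 3/1
2 + 1/(3/1) = 2 + 1/3 = 7/3
2 + 1/(7/3) = 2 + 3/7 = 17/7
2 + 1/(17/7) = 2 + 7/17 = 41/17
5 + 1/(41/17) = 5 + 17/41 = 222/41

222/41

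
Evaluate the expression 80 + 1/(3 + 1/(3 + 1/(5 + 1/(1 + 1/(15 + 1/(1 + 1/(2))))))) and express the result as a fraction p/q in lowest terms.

Compute successive convergents:
a_0 = 80: 80/1
a_1 = 3: 241/3
a_2 = 3: 803/10
a_3 = 5: 4256/53
a_4 = 1: 5059/63
a_5 = 15: 80141/998
a_6 = 1: 85200/1061
a_7 = 2: 250541/3120

250541/3120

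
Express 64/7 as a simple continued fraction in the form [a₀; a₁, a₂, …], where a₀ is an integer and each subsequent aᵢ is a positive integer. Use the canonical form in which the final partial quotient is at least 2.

⌊64/7⌋ = 9, remainder 1
⌊7/1⌋ = 7, remainder 0

[9; 7]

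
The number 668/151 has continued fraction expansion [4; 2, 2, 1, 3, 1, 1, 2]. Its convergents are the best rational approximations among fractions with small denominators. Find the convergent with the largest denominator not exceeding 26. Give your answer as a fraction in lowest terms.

a_0 = 4: 4/1  (≤ bound)
a_1 = 2: 9/2  (≤ bound)
a_2 = 2: 22/5  (≤ bound)
a_3 = 1: 31/7  (≤ bound)
a_4 = 3: 115/26  (≤ bound)
a_5 = 1: 146/33  (> 26, stop)

115/26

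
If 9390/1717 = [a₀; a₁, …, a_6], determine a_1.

Run the Euclidean algorithm, recording each quotient:
9390 ÷ 1717 → quotient 5, remainder 805
1717 ÷ 805 → quotient 2, remainder 107

2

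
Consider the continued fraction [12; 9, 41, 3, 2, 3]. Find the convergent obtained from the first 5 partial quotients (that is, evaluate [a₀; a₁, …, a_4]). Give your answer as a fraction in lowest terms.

Start with 2.
3 + 1/(2/1) = 3 + 1/2 = 7/2
41 + 1/(7/2) = 41 + 2/7 = 289/7
9 + 1/(289/7) = 9 + 7/289 = 2608/289
12 + 1/(2608/289) = 12 + 289/2608 = 31585/2608

31585/2608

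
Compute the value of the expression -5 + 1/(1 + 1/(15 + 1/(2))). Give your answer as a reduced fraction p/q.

-134/33

a_0 = -5: -5/1
a_1 = 1: -4/1
a_2 = 15: -65/16
a_3 = 2: -134/33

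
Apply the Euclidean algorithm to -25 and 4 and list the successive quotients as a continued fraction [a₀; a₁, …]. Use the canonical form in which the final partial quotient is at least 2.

-25 ÷ 4 → quotient -7, remainder 3
4 ÷ 3 → quotient 1, remainder 1
3 ÷ 1 → quotient 3, remainder 0

[-7; 1, 3]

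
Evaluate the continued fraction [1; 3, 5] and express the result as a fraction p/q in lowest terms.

21/16

Start with 5.
3 + 1/(5/1) = 3 + 1/5 = 16/5
1 + 1/(16/5) = 1 + 5/16 = 21/16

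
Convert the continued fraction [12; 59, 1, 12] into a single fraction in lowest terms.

Compute successive convergents:
a_0 = 12: 12/1
a_1 = 59: 709/59
a_2 = 1: 721/60
a_3 = 12: 9361/779

9361/779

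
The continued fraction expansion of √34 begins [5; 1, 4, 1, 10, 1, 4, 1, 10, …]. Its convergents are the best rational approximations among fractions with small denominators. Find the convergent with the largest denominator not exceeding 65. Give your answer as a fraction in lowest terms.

379/65

a_0 = 5: 5/1  (≤ bound)
a_1 = 1: 6/1  (≤ bound)
a_2 = 4: 29/5  (≤ bound)
a_3 = 1: 35/6  (≤ bound)
a_4 = 10: 379/65  (≤ bound)
a_5 = 1: 414/71  (> 65, stop)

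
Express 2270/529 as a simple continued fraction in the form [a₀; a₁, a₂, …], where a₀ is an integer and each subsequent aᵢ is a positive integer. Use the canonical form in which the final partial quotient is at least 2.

2270 = 4·529 + 154, so a_0 = 4
529 = 3·154 + 67, so a_1 = 3
154 = 2·67 + 20, so a_2 = 2
67 = 3·20 + 7, so a_3 = 3
20 = 2·7 + 6, so a_4 = 2
7 = 1·6 + 1, so a_5 = 1
6 = 6·1 + 0, so a_6 = 6

[4; 3, 2, 3, 2, 1, 6]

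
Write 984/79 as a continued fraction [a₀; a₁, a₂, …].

[12; 2, 5, 7]

Repeatedly divide and take the remainder:
984 ÷ 79 → quotient 12, remainder 36
79 ÷ 36 → quotient 2, remainder 7
36 ÷ 7 → quotient 5, remainder 1
7 ÷ 1 → quotient 7, remainder 0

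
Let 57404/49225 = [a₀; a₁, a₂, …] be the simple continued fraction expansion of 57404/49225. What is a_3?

6

Repeatedly divide and take the remainder:
57404 = 1·49225 + 8179, so a_0 = 1
49225 = 6·8179 + 151, so a_1 = 6
8179 = 54·151 + 25, so a_2 = 54
151 = 6·25 + 1, so a_3 = 6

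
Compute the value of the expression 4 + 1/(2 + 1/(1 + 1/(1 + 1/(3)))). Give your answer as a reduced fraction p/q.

Start with 3.
1 + 1/(3/1) = 1 + 1/3 = 4/3
1 + 1/(4/3) = 1 + 3/4 = 7/4
2 + 1/(7/4) = 2 + 4/7 = 18/7
4 + 1/(18/7) = 4 + 7/18 = 79/18

79/18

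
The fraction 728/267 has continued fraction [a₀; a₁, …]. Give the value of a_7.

2

⌊728/267⌋ = 2, remainder 194
⌊267/194⌋ = 1, remainder 73
⌊194/73⌋ = 2, remainder 48
⌊73/48⌋ = 1, remainder 25
⌊48/25⌋ = 1, remainder 23
⌊25/23⌋ = 1, remainder 2
⌊23/2⌋ = 11, remainder 1
⌊2/1⌋ = 2, remainder 0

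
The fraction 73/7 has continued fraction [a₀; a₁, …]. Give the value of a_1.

73 = 10·7 + 3, so a_0 = 10
7 = 2·3 + 1, so a_1 = 2

2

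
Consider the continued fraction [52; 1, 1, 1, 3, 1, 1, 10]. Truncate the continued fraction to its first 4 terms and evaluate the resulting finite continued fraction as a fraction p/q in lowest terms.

Work from the innermost term outward:
Start with 1.
1 + 1/(1/1) = 1 + 1/1 = 2/1
1 + 1/(2/1) = 1 + 1/2 = 3/2
52 + 1/(3/2) = 52 + 2/3 = 158/3

158/3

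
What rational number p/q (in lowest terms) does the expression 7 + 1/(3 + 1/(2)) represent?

51/7

Compute successive convergents:
a_0 = 7: 7/1
a_1 = 3: 22/3
a_2 = 2: 51/7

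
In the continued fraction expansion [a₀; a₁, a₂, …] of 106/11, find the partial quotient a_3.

106 = 9·11 + 7, so a_0 = 9
11 = 1·7 + 4, so a_1 = 1
7 = 1·4 + 3, so a_2 = 1
4 = 1·3 + 1, so a_3 = 1

1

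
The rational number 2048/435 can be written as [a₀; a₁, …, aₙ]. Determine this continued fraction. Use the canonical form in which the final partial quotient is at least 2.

[4; 1, 2, 2, 2, 1, 5, 3]

Repeatedly divide and take the remainder:
2048 ÷ 435 → quotient 4, remainder 308
435 ÷ 308 → quotient 1, remainder 127
308 ÷ 127 → quotient 2, remainder 54
127 ÷ 54 → quotient 2, remainder 19
54 ÷ 19 → quotient 2, remainder 16
19 ÷ 16 → quotient 1, remainder 3
16 ÷ 3 → quotient 5, remainder 1
3 ÷ 1 → quotient 3, remainder 0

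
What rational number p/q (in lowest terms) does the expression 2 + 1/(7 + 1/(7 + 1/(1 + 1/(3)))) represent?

a_0 = 2: 2/1
a_1 = 7: 15/7
a_2 = 7: 107/50
a_3 = 1: 122/57
a_4 = 3: 473/221

473/221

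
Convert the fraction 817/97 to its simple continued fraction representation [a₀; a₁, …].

[8; 2, 2, 1, 2, 1, 3]

Apply division with remainder until the remainder is 0:
817 ÷ 97 → quotient 8, remainder 41
97 ÷ 41 → quotient 2, remainder 15
41 ÷ 15 → quotient 2, remainder 11
15 ÷ 11 → quotient 1, remainder 4
11 ÷ 4 → quotient 2, remainder 3
4 ÷ 3 → quotient 1, remainder 1
3 ÷ 1 → quotient 3, remainder 0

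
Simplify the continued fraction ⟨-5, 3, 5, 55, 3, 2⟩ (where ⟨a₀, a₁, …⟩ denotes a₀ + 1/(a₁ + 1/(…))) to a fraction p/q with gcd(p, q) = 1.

Compute successive convergents:
a_0 = -5: -5/1
a_1 = 3: -14/3
a_2 = 5: -75/16
a_3 = 55: -4139/883
a_4 = 3: -12492/2665
a_5 = 2: -29123/6213

-29123/6213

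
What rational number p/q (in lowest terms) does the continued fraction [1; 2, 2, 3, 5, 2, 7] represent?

Start with 7.
2 + 1/(7/1) = 2 + 1/7 = 15/7
5 + 1/(15/7) = 5 + 7/15 = 82/15
3 + 1/(82/15) = 3 + 15/82 = 261/82
2 + 1/(261/82) = 2 + 82/261 = 604/261
2 + 1/(604/261) = 2 + 261/604 = 1469/604
1 + 1/(1469/604) = 1 + 604/1469 = 2073/1469

2073/1469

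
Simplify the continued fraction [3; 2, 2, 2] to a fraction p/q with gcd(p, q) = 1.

Start with 2.
2 + 1/(2/1) = 2 + 1/2 = 5/2
2 + 1/(5/2) = 2 + 2/5 = 12/5
3 + 1/(12/5) = 3 + 5/12 = 41/12

41/12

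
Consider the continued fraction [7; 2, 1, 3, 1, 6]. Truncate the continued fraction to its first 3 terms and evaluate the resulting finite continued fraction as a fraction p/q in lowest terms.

22/3

Start with 1.
2 + 1/(1/1) = 2 + 1/1 = 3/1
7 + 1/(3/1) = 7 + 1/3 = 22/3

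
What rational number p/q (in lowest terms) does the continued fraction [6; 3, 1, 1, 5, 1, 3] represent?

1112/177

Starting at the tail and folding back:
Start with 3.
1 + 1/(3/1) = 1 + 1/3 = 4/3
5 + 1/(4/3) = 5 + 3/4 = 23/4
1 + 1/(23/4) = 1 + 4/23 = 27/23
1 + 1/(27/23) = 1 + 23/27 = 50/27
3 + 1/(50/27) = 3 + 27/50 = 177/50
6 + 1/(177/50) = 6 + 50/177 = 1112/177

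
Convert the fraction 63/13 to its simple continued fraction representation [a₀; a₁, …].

⌊63/13⌋ = 4, remainder 11
⌊13/11⌋ = 1, remainder 2
⌊11/2⌋ = 5, remainder 1
⌊2/1⌋ = 2, remainder 0

[4; 1, 5, 2]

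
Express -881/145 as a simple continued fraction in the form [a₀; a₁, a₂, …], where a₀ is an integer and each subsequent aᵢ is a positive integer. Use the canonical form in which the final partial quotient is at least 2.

[-7; 1, 12, 5, 2]

-881 ÷ 145 → quotient -7, remainder 134
145 ÷ 134 → quotient 1, remainder 11
134 ÷ 11 → quotient 12, remainder 2
11 ÷ 2 → quotient 5, remainder 1
2 ÷ 1 → quotient 2, remainder 0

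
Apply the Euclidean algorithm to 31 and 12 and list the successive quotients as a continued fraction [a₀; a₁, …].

[2; 1, 1, 2, 2]

Run the Euclidean algorithm, recording each quotient:
31 = 2·12 + 7, so a_0 = 2
12 = 1·7 + 5, so a_1 = 1
7 = 1·5 + 2, so a_2 = 1
5 = 2·2 + 1, so a_3 = 2
2 = 2·1 + 0, so a_4 = 2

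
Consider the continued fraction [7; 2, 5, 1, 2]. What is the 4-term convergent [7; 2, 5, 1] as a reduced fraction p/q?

Use the convergent recurrence hₖ = aₖ·hₖ₋₁ + hₖ₋₂ (and likewise for the denominators kₖ):
a_0 = 7: 7/1
a_1 = 2: 15/2
a_2 = 5: 82/11
a_3 = 1: 97/13

97/13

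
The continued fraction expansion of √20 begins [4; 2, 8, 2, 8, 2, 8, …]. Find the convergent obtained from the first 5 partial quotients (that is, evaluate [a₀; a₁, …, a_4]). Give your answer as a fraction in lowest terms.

1364/305

Collapse the nested fraction from the inside out:
Start with 8.
2 + 1/(8/1) = 2 + 1/8 = 17/8
8 + 1/(17/8) = 8 + 8/17 = 144/17
2 + 1/(144/17) = 2 + 17/144 = 305/144
4 + 1/(305/144) = 4 + 144/305 = 1364/305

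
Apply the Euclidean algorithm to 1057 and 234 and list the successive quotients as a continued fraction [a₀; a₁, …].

Repeatedly divide and take the remainder:
⌊1057/234⌋ = 4, remainder 121
⌊234/121⌋ = 1, remainder 113
⌊121/113⌋ = 1, remainder 8
⌊113/8⌋ = 14, remainder 1
⌊8/1⌋ = 8, remainder 0

[4; 1, 1, 14, 8]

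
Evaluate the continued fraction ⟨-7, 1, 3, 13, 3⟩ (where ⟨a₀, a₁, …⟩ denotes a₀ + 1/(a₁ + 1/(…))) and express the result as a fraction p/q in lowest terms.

-1018/163

Start with 3.
13 + 1/(3/1) = 13 + 1/3 = 40/3
3 + 1/(40/3) = 3 + 3/40 = 123/40
1 + 1/(123/40) = 1 + 40/123 = 163/123
-7 + 1/(163/123) = -7 + 123/163 = -1018/163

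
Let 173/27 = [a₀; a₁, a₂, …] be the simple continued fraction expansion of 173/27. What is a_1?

2

Apply division with remainder until the remainder is 0:
⌊173/27⌋ = 6, remainder 11
⌊27/11⌋ = 2, remainder 5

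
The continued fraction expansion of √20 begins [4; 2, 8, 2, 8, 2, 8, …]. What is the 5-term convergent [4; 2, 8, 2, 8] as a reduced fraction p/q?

Start with 8.
2 + 1/(8/1) = 2 + 1/8 = 17/8
8 + 1/(17/8) = 8 + 8/17 = 144/17
2 + 1/(144/17) = 2 + 17/144 = 305/144
4 + 1/(305/144) = 4 + 144/305 = 1364/305

1364/305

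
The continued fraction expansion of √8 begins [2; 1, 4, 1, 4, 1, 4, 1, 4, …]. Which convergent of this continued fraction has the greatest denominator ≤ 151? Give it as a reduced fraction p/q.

99/35

a_0 = 2: 2/1  (≤ bound)
a_1 = 1: 3/1  (≤ bound)
a_2 = 4: 14/5  (≤ bound)
a_3 = 1: 17/6  (≤ bound)
a_4 = 4: 82/29  (≤ bound)
a_5 = 1: 99/35  (≤ bound)
a_6 = 4: 478/169  (> 151, stop)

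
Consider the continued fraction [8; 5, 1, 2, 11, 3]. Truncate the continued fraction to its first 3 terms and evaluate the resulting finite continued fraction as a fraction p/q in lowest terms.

a_0 = 8: 8/1
a_1 = 5: 41/5
a_2 = 1: 49/6

49/6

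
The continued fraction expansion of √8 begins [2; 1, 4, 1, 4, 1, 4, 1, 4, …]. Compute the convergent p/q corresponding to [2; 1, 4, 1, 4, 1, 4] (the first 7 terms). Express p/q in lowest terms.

Build up convergents one term at a time:
a_0 = 2: 2/1
a_1 = 1: 3/1
a_2 = 4: 14/5
a_3 = 1: 17/6
a_4 = 4: 82/29
a_5 = 1: 99/35
a_6 = 4: 478/169

478/169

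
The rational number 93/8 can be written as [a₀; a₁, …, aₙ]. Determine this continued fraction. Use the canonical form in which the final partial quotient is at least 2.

Repeatedly divide and take the remainder:
⌊93/8⌋ = 11, remainder 5
⌊8/5⌋ = 1, remainder 3
⌊5/3⌋ = 1, remainder 2
⌊3/2⌋ = 1, remainder 1
⌊2/1⌋ = 2, remainder 0

[11; 1, 1, 1, 2]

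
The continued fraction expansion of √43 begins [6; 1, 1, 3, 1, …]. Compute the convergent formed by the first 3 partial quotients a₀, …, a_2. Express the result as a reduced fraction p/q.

13/2

a_0 = 6: 6/1
a_1 = 1: 7/1
a_2 = 1: 13/2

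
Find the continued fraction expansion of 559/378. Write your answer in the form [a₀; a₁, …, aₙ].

559 = 1·378 + 181, so a_0 = 1
378 = 2·181 + 16, so a_1 = 2
181 = 11·16 + 5, so a_2 = 11
16 = 3·5 + 1, so a_3 = 3
5 = 5·1 + 0, so a_4 = 5

[1; 2, 11, 3, 5]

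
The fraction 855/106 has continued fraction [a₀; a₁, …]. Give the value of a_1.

15

855 ÷ 106 → quotient 8, remainder 7
106 ÷ 7 → quotient 15, remainder 1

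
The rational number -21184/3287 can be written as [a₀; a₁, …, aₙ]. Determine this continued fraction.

Apply division with remainder until the remainder is 0:
-21184 ÷ 3287 → quotient -7, remainder 1825
3287 ÷ 1825 → quotient 1, remainder 1462
1825 ÷ 1462 → quotient 1, remainder 363
1462 ÷ 363 → quotient 4, remainder 10
363 ÷ 10 → quotient 36, remainder 3
10 ÷ 3 → quotient 3, remainder 1
3 ÷ 1 → quotient 3, remainder 0

[-7; 1, 1, 4, 36, 3, 3]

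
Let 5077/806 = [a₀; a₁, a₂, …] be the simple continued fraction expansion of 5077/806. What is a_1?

3

Repeatedly divide and take the remainder:
5077 = 6·806 + 241, so a_0 = 6
806 = 3·241 + 83, so a_1 = 3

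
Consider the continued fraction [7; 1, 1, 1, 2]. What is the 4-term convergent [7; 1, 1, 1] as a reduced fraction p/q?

Start with 1.
1 + 1/(1/1) = 1 + 1/1 = 2/1
1 + 1/(2/1) = 1 + 1/2 = 3/2
7 + 1/(3/2) = 7 + 2/3 = 23/3

23/3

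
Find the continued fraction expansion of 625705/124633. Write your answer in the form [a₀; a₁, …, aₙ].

[5; 49, 14, 1, 2, 6, 1, 7]

⌊625705/124633⌋ = 5, remainder 2540
⌊124633/2540⌋ = 49, remainder 173
⌊2540/173⌋ = 14, remainder 118
⌊173/118⌋ = 1, remainder 55
⌊118/55⌋ = 2, remainder 8
⌊55/8⌋ = 6, remainder 7
⌊8/7⌋ = 1, remainder 1
⌊7/1⌋ = 7, remainder 0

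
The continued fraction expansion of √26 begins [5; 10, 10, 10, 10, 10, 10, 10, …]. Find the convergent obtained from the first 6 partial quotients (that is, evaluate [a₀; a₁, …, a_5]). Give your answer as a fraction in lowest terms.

Work from the innermost term outward:
Start with 10.
10 + 1/(10/1) = 10 + 1/10 = 101/10
10 + 1/(101/10) = 10 + 10/101 = 1020/101
10 + 1/(1020/101) = 10 + 101/1020 = 10301/1020
10 + 1/(10301/1020) = 10 + 1020/10301 = 104030/10301
5 + 1/(104030/10301) = 5 + 10301/104030 = 530451/104030

530451/104030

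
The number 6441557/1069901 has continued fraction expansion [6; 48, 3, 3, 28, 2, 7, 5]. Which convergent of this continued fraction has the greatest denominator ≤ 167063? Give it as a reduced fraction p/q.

167502/27821

a_0 = 6: 6/1  (≤ bound)
a_1 = 48: 289/48  (≤ bound)
a_2 = 3: 873/145  (≤ bound)
a_3 = 3: 2908/483  (≤ bound)
a_4 = 28: 82297/13669  (≤ bound)
a_5 = 2: 167502/27821  (≤ bound)
a_6 = 7: 1254811/208416  (> 167063, stop)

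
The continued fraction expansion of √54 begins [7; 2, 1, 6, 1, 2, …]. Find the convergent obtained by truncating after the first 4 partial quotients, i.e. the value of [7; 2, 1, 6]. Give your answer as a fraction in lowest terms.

Start with 6.
1 + 1/(6/1) = 1 + 1/6 = 7/6
2 + 1/(7/6) = 2 + 6/7 = 20/7
7 + 1/(20/7) = 7 + 7/20 = 147/20

147/20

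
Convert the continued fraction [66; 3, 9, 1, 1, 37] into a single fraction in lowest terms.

a_0 = 66: 66/1
a_1 = 3: 199/3
a_2 = 9: 1857/28
a_3 = 1: 2056/31
a_4 = 1: 3913/59
a_5 = 37: 146837/2214

146837/2214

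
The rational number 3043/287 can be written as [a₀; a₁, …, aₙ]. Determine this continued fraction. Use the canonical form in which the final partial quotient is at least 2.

[10; 1, 1, 1, 1, 13, 1, 3]

3043 = 10·287 + 173, so a_0 = 10
287 = 1·173 + 114, so a_1 = 1
173 = 1·114 + 59, so a_2 = 1
114 = 1·59 + 55, so a_3 = 1
59 = 1·55 + 4, so a_4 = 1
55 = 13·4 + 3, so a_5 = 13
4 = 1·3 + 1, so a_6 = 1
3 = 3·1 + 0, so a_7 = 3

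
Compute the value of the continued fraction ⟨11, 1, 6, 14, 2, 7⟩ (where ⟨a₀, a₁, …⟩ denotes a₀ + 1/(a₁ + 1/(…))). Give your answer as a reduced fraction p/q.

18191/1534

Starting at the tail and folding back:
Start with 7.
2 + 1/(7/1) = 2 + 1/7 = 15/7
14 + 1/(15/7) = 14 + 7/15 = 217/15
6 + 1/(217/15) = 6 + 15/217 = 1317/217
1 + 1/(1317/217) = 1 + 217/1317 = 1534/1317
11 + 1/(1534/1317) = 11 + 1317/1534 = 18191/1534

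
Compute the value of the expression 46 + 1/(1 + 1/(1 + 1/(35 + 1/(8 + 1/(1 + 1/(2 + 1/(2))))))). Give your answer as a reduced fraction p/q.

202073/4345

Starting at the tail and folding back:
Start with 2.
2 + 1/(2/1) = 2 + 1/2 = 5/2
1 + 1/(5/2) = 1 + 2/5 = 7/5
8 + 1/(7/5) = 8 + 5/7 = 61/7
35 + 1/(61/7) = 35 + 7/61 = 2142/61
1 + 1/(2142/61) = 1 + 61/2142 = 2203/2142
1 + 1/(2203/2142) = 1 + 2142/2203 = 4345/2203
46 + 1/(4345/2203) = 46 + 2203/4345 = 202073/4345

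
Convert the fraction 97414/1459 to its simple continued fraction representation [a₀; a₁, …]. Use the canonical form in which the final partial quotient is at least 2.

97414 ÷ 1459 → quotient 66, remainder 1120
1459 ÷ 1120 → quotient 1, remainder 339
1120 ÷ 339 → quotient 3, remainder 103
339 ÷ 103 → quotient 3, remainder 30
103 ÷ 30 → quotient 3, remainder 13
30 ÷ 13 → quotient 2, remainder 4
13 ÷ 4 → quotient 3, remainder 1
4 ÷ 1 → quotient 4, remainder 0

[66; 1, 3, 3, 3, 2, 3, 4]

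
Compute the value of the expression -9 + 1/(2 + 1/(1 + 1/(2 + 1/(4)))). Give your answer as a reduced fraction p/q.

Start with 4.
2 + 1/(4/1) = 2 + 1/4 = 9/4
1 + 1/(9/4) = 1 + 4/9 = 13/9
2 + 1/(13/9) = 2 + 9/13 = 35/13
-9 + 1/(35/13) = -9 + 13/35 = -302/35

-302/35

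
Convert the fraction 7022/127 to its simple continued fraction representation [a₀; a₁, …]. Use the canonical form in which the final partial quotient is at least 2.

7022 ÷ 127 → quotient 55, remainder 37
127 ÷ 37 → quotient 3, remainder 16
37 ÷ 16 → quotient 2, remainder 5
16 ÷ 5 → quotient 3, remainder 1
5 ÷ 1 → quotient 5, remainder 0

[55; 3, 2, 3, 5]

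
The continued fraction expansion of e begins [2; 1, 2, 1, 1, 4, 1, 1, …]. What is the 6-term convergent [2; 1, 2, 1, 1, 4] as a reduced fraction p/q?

a_0 = 2: 2/1
a_1 = 1: 3/1
a_2 = 2: 8/3
a_3 = 1: 11/4
a_4 = 1: 19/7
a_5 = 4: 87/32

87/32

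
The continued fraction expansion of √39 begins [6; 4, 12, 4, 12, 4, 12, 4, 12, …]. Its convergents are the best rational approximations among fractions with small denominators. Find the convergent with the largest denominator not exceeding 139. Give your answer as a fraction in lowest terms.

306/49

List convergents until the denominator exceeds the bound:
a_0 = 6: 6/1  (≤ bound)
a_1 = 4: 25/4  (≤ bound)
a_2 = 12: 306/49  (≤ bound)
a_3 = 4: 1249/200  (> 139, stop)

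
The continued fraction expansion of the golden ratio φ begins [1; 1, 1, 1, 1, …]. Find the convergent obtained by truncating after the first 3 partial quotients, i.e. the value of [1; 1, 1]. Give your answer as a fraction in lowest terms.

Compute successive convergents:
a_0 = 1: 1/1
a_1 = 1: 2/1
a_2 = 1: 3/2

3/2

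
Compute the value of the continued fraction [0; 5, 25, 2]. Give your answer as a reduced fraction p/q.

a_0 = 0: 0/1
a_1 = 5: 1/5
a_2 = 25: 25/126
a_3 = 2: 51/257

51/257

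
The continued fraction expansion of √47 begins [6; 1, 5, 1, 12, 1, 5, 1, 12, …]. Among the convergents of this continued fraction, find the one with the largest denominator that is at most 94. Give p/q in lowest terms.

617/90

List convergents until the denominator exceeds the bound:
a_0 = 6: 6/1  (≤ bound)
a_1 = 1: 7/1  (≤ bound)
a_2 = 5: 41/6  (≤ bound)
a_3 = 1: 48/7  (≤ bound)
a_4 = 12: 617/90  (≤ bound)
a_5 = 1: 665/97  (> 94, stop)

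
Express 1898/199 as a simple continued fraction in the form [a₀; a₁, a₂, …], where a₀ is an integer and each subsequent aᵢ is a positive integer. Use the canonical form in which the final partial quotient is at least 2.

[9; 1, 1, 6, 7, 2]

Run the Euclidean algorithm, recording each quotient:
⌊1898/199⌋ = 9, remainder 107
⌊199/107⌋ = 1, remainder 92
⌊107/92⌋ = 1, remainder 15
⌊92/15⌋ = 6, remainder 2
⌊15/2⌋ = 7, remainder 1
⌊2/1⌋ = 2, remainder 0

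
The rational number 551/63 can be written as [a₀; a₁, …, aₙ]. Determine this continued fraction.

551 = 8·63 + 47, so a_0 = 8
63 = 1·47 + 16, so a_1 = 1
47 = 2·16 + 15, so a_2 = 2
16 = 1·15 + 1, so a_3 = 1
15 = 15·1 + 0, so a_4 = 15

[8; 1, 2, 1, 15]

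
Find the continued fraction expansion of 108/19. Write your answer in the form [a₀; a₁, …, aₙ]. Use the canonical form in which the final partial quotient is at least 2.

[5; 1, 2, 6]

Run the Euclidean algorithm, recording each quotient:
108 = 5·19 + 13, so a_0 = 5
19 = 1·13 + 6, so a_1 = 1
13 = 2·6 + 1, so a_2 = 2
6 = 6·1 + 0, so a_3 = 6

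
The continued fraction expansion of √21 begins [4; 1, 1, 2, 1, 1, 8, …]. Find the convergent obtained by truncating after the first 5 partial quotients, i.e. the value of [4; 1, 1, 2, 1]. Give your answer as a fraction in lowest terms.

Work from the innermost term outward:
Start with 1.
2 + 1/(1/1) = 2 + 1/1 = 3/1
1 + 1/(3/1) = 1 + 1/3 = 4/3
1 + 1/(4/3) = 1 + 3/4 = 7/4
4 + 1/(7/4) = 4 + 4/7 = 32/7

32/7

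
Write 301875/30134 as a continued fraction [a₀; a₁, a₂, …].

301875 = 10·30134 + 535, so a_0 = 10
30134 = 56·535 + 174, so a_1 = 56
535 = 3·174 + 13, so a_2 = 3
174 = 13·13 + 5, so a_3 = 13
13 = 2·5 + 3, so a_4 = 2
5 = 1·3 + 2, so a_5 = 1
3 = 1·2 + 1, so a_6 = 1
2 = 2·1 + 0, so a_7 = 2

[10; 56, 3, 13, 2, 1, 1, 2]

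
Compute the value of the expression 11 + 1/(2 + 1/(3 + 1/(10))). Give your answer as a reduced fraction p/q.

Use the convergent recurrence hₖ = aₖ·hₖ₋₁ + hₖ₋₂ (and likewise for the denominators kₖ):
a_0 = 11: 11/1
a_1 = 2: 23/2
a_2 = 3: 80/7
a_3 = 10: 823/72

823/72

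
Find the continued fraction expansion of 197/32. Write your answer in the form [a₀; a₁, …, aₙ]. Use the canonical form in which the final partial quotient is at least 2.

197 ÷ 32 → quotient 6, remainder 5
32 ÷ 5 → quotient 6, remainder 2
5 ÷ 2 → quotient 2, remainder 1
2 ÷ 1 → quotient 2, remainder 0

[6; 6, 2, 2]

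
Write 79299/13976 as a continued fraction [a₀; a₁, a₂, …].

[5; 1, 2, 14, 1, 15, 1, 17]

79299 = 5·13976 + 9419, so a_0 = 5
13976 = 1·9419 + 4557, so a_1 = 1
9419 = 2·4557 + 305, so a_2 = 2
4557 = 14·305 + 287, so a_3 = 14
305 = 1·287 + 18, so a_4 = 1
287 = 15·18 + 17, so a_5 = 15
18 = 1·17 + 1, so a_6 = 1
17 = 17·1 + 0, so a_7 = 17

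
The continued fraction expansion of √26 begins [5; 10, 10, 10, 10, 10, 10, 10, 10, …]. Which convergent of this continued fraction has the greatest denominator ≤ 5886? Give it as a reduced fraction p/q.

5201/1020

List convergents until the denominator exceeds the bound:
a_0 = 5: 5/1  (≤ bound)
a_1 = 10: 51/10  (≤ bound)
a_2 = 10: 515/101  (≤ bound)
a_3 = 10: 5201/1020  (≤ bound)
a_4 = 10: 52525/10301  (> 5886, stop)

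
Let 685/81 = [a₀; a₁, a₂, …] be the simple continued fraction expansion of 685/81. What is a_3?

Apply division with remainder until the remainder is 0:
685 = 8·81 + 37, so a_0 = 8
81 = 2·37 + 7, so a_1 = 2
37 = 5·7 + 2, so a_2 = 5
7 = 3·2 + 1, so a_3 = 3

3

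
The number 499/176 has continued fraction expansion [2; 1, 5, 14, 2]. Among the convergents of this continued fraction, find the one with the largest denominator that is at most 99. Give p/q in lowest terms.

List convergents until the denominator exceeds the bound:
a_0 = 2: 2/1  (≤ bound)
a_1 = 1: 3/1  (≤ bound)
a_2 = 5: 17/6  (≤ bound)
a_3 = 14: 241/85  (≤ bound)
a_4 = 2: 499/176  (> 99, stop)

241/85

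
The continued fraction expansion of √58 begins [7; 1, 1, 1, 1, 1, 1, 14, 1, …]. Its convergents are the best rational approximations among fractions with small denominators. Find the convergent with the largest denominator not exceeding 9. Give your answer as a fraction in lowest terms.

a_0 = 7: 7/1  (≤ bound)
a_1 = 1: 8/1  (≤ bound)
a_2 = 1: 15/2  (≤ bound)
a_3 = 1: 23/3  (≤ bound)
a_4 = 1: 38/5  (≤ bound)
a_5 = 1: 61/8  (≤ bound)
a_6 = 1: 99/13  (> 9, stop)

61/8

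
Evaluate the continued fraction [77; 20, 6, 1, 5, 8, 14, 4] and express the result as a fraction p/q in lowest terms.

Use the convergent recurrence hₖ = aₖ·hₖ₋₁ + hₖ₋₂ (and likewise for the denominators kₖ):
a_0 = 77: 77/1
a_1 = 20: 1541/20
a_2 = 6: 9323/121
a_3 = 1: 10864/141
a_4 = 5: 63643/826
a_5 = 8: 520008/6749
a_6 = 14: 7343755/95312
a_7 = 4: 29895028/387997

29895028/387997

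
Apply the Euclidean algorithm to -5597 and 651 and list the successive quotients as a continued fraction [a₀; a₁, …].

-5597 = -9·651 + 262, so a_0 = -9
651 = 2·262 + 127, so a_1 = 2
262 = 2·127 + 8, so a_2 = 2
127 = 15·8 + 7, so a_3 = 15
8 = 1·7 + 1, so a_4 = 1
7 = 7·1 + 0, so a_5 = 7

[-9; 2, 2, 15, 1, 7]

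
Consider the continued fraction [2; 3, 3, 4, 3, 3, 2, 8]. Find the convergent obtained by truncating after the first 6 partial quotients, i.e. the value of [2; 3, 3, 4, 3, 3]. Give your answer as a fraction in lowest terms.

1059/460

Start with 3.
3 + 1/(3/1) = 3 + 1/3 = 10/3
4 + 1/(10/3) = 4 + 3/10 = 43/10
3 + 1/(43/10) = 3 + 10/43 = 139/43
3 + 1/(139/43) = 3 + 43/139 = 460/139
2 + 1/(460/139) = 2 + 139/460 = 1059/460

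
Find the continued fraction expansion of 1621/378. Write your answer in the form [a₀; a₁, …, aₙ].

[4; 3, 2, 7, 3, 2]

1621 ÷ 378 → quotient 4, remainder 109
378 ÷ 109 → quotient 3, remainder 51
109 ÷ 51 → quotient 2, remainder 7
51 ÷ 7 → quotient 7, remainder 2
7 ÷ 2 → quotient 3, remainder 1
2 ÷ 1 → quotient 2, remainder 0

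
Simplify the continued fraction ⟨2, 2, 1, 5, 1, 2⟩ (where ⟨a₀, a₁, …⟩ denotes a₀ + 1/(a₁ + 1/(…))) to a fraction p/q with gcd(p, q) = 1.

134/57

a_0 = 2: 2/1
a_1 = 2: 5/2
a_2 = 1: 7/3
a_3 = 5: 40/17
a_4 = 1: 47/20
a_5 = 2: 134/57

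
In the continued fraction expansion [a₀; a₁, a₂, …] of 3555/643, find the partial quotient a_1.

1

3555 ÷ 643 → quotient 5, remainder 340
643 ÷ 340 → quotient 1, remainder 303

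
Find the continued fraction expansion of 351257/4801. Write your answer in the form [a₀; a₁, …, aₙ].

Repeatedly divide and take the remainder:
⌊351257/4801⌋ = 73, remainder 784
⌊4801/784⌋ = 6, remainder 97
⌊784/97⌋ = 8, remainder 8
⌊97/8⌋ = 12, remainder 1
⌊8/1⌋ = 8, remainder 0

[73; 6, 8, 12, 8]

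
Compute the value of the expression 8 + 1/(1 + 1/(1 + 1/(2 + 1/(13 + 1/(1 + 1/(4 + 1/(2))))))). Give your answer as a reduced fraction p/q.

a_0 = 8: 8/1
a_1 = 1: 9/1
a_2 = 1: 17/2
a_3 = 2: 43/5
a_4 = 13: 576/67
a_5 = 1: 619/72
a_6 = 4: 3052/355
a_7 = 2: 6723/782

6723/782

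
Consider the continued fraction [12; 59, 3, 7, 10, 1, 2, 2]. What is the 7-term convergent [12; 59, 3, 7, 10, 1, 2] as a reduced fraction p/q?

508241/42294

a_0 = 12: 12/1
a_1 = 59: 709/59
a_2 = 3: 2139/178
a_3 = 7: 15682/1305
a_4 = 10: 158959/13228
a_5 = 1: 174641/14533
a_6 = 2: 508241/42294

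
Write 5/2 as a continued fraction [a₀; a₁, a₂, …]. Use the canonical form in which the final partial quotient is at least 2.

⌊5/2⌋ = 2, remainder 1
⌊2/1⌋ = 2, remainder 0

[2; 2]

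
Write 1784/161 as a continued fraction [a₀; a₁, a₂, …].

[11; 12, 2, 1, 1, 2]

Apply division with remainder until the remainder is 0:
1784 ÷ 161 → quotient 11, remainder 13
161 ÷ 13 → quotient 12, remainder 5
13 ÷ 5 → quotient 2, remainder 3
5 ÷ 3 → quotient 1, remainder 2
3 ÷ 2 → quotient 1, remainder 1
2 ÷ 1 → quotient 2, remainder 0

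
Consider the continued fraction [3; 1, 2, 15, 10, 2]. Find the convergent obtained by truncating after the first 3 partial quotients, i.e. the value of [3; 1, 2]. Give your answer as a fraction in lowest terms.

11/3

Build up convergents one term at a time:
a_0 = 3: 3/1
a_1 = 1: 4/1
a_2 = 2: 11/3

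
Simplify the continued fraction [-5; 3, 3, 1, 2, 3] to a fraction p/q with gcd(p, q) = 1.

a_0 = -5: -5/1
a_1 = 3: -14/3
a_2 = 3: -47/10
a_3 = 1: -61/13
a_4 = 2: -169/36
a_5 = 3: -568/121

-568/121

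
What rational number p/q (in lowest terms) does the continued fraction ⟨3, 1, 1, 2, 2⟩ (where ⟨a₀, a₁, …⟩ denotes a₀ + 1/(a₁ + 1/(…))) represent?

Build up convergents one term at a time:
a_0 = 3: 3/1
a_1 = 1: 4/1
a_2 = 1: 7/2
a_3 = 2: 18/5
a_4 = 2: 43/12

43/12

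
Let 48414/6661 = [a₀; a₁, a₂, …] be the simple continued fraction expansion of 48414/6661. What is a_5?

2

⌊48414/6661⌋ = 7, remainder 1787
⌊6661/1787⌋ = 3, remainder 1300
⌊1787/1300⌋ = 1, remainder 487
⌊1300/487⌋ = 2, remainder 326
⌊487/326⌋ = 1, remainder 161
⌊326/161⌋ = 2, remainder 4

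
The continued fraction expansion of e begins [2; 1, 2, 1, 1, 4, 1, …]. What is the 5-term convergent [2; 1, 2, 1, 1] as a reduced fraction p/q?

19/7

a_0 = 2: 2/1
a_1 = 1: 3/1
a_2 = 2: 8/3
a_3 = 1: 11/4
a_4 = 1: 19/7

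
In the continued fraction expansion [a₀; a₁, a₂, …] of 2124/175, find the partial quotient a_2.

Apply division with remainder until the remainder is 0:
⌊2124/175⌋ = 12, remainder 24
⌊175/24⌋ = 7, remainder 7
⌊24/7⌋ = 3, remainder 3

3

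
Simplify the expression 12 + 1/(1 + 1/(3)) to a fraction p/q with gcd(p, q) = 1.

Build up convergents one term at a time:
a_0 = 12: 12/1
a_1 = 1: 13/1
a_2 = 3: 51/4

51/4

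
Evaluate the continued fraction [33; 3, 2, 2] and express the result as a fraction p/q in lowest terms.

Use the convergent recurrence hₖ = aₖ·hₖ₋₁ + hₖ₋₂ (and likewise for the denominators kₖ):
a_0 = 33: 33/1
a_1 = 3: 100/3
a_2 = 2: 233/7
a_3 = 2: 566/17

566/17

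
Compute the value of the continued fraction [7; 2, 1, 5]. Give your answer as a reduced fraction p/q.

125/17

a_0 = 7: 7/1
a_1 = 2: 15/2
a_2 = 1: 22/3
a_3 = 5: 125/17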